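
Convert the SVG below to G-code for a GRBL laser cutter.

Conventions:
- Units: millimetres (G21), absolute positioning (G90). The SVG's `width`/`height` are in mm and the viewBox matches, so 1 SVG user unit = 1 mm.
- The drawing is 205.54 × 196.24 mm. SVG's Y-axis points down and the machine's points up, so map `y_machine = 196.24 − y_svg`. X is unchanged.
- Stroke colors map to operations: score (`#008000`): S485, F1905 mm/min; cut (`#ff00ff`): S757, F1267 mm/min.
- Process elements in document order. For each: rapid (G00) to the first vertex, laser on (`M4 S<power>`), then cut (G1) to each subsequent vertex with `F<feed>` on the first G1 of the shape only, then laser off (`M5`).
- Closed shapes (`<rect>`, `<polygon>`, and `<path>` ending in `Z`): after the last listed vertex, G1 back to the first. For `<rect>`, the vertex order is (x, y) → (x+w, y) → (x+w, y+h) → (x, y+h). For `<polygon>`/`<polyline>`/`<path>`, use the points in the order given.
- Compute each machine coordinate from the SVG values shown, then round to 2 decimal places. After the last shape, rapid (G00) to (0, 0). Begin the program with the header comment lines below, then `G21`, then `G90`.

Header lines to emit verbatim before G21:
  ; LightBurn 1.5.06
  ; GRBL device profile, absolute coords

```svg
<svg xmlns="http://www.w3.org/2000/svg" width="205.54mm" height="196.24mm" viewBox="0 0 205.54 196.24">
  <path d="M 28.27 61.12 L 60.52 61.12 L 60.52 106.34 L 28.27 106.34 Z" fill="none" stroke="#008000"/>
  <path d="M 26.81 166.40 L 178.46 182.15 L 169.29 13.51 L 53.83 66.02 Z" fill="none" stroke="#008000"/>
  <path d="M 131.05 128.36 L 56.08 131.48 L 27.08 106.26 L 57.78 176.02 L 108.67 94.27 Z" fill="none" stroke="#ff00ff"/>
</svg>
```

viewBox `0 0 205.54 196.24` with mm width/height → 1 unit = 1 mm. Flip: y_m = 196.24 − y_svg.

**Shape 1** — `<path>` rectangle, stroke `#008000` → score (S485, F1905). Machine vertices: (28.27,135.12) → (60.52,135.12) → (60.52,89.90) → (28.27,89.90) → (28.27,135.12). Closed: final G1 returns to the first vertex.

**Shape 2** — `<path>` closed polygon, stroke `#008000` → score (S485, F1905). Machine vertices: (26.81,29.84) → (178.46,14.09) → (169.29,182.73) → (53.83,130.22) → (26.81,29.84). Closed: final G1 returns to the first vertex.

**Shape 3** — `<path>` closed polygon, stroke `#ff00ff` → cut (S757, F1267). Machine vertices: (131.05,67.88) → (56.08,64.76) → (27.08,89.98) → (57.78,20.22) → (108.67,101.97) → (131.05,67.88). Closed: final G1 returns to the first vertex.

; LightBurn 1.5.06
; GRBL device profile, absolute coords
G21
G90
G00 X28.27 Y135.12
M4 S485
G1 X60.52 Y135.12 F1905
G1 X60.52 Y89.90
G1 X28.27 Y89.90
G1 X28.27 Y135.12
M5
G00 X26.81 Y29.84
M4 S485
G1 X178.46 Y14.09 F1905
G1 X169.29 Y182.73
G1 X53.83 Y130.22
G1 X26.81 Y29.84
M5
G00 X131.05 Y67.88
M4 S757
G1 X56.08 Y64.76 F1267
G1 X27.08 Y89.98
G1 X57.78 Y20.22
G1 X108.67 Y101.97
G1 X131.05 Y67.88
M5
G00 X0.00 Y0.00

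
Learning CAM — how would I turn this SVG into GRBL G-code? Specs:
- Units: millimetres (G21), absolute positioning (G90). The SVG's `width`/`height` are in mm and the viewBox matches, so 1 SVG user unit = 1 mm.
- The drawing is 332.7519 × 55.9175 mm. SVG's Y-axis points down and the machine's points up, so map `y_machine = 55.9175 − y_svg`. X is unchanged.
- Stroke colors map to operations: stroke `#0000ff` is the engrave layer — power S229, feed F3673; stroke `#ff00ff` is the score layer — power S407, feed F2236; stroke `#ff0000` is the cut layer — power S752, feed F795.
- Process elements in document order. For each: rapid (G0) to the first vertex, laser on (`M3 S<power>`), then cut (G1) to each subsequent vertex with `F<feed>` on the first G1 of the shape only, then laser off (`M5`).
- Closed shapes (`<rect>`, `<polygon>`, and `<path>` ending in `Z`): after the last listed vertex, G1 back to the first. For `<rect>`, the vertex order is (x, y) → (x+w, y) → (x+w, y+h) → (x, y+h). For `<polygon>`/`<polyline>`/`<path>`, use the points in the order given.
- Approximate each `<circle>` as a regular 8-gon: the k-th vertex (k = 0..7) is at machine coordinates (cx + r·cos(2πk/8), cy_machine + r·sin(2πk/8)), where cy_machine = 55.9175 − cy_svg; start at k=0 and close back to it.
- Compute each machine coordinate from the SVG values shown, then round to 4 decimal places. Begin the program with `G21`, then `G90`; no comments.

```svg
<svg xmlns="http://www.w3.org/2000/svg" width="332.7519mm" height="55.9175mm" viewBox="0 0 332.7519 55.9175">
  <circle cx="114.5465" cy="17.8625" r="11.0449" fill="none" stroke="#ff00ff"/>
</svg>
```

G21
G90
G0 X125.5914 Y38.0550
M3 S407
G1 X122.3564 Y45.8649 F2236
G1 X114.5465 Y49.0999
G1 X106.7366 Y45.8649
G1 X103.5016 Y38.0550
G1 X106.7366 Y30.2451
G1 X114.5465 Y27.0101
G1 X122.3564 Y30.2451
G1 X125.5914 Y38.0550
M5

Since the viewBox matches the mm dimensions, user units are millimetres directly. The only transform is the Y-flip y_m = 55.9175 − y_svg.

Shape 1 is a circle drawn with `<circle>`. Its stroke #ff00ff means score at S407, F2236. After flipping Y the toolpath is (125.5914,38.0550) → (122.3564,45.8649) → (114.5465,49.0999) → (106.7366,45.8649) → (103.5016,38.0550) → (106.7366,30.2451) → (114.5465,27.0101) → (122.3564,30.2451) → (125.5914,38.0550), returning to the start.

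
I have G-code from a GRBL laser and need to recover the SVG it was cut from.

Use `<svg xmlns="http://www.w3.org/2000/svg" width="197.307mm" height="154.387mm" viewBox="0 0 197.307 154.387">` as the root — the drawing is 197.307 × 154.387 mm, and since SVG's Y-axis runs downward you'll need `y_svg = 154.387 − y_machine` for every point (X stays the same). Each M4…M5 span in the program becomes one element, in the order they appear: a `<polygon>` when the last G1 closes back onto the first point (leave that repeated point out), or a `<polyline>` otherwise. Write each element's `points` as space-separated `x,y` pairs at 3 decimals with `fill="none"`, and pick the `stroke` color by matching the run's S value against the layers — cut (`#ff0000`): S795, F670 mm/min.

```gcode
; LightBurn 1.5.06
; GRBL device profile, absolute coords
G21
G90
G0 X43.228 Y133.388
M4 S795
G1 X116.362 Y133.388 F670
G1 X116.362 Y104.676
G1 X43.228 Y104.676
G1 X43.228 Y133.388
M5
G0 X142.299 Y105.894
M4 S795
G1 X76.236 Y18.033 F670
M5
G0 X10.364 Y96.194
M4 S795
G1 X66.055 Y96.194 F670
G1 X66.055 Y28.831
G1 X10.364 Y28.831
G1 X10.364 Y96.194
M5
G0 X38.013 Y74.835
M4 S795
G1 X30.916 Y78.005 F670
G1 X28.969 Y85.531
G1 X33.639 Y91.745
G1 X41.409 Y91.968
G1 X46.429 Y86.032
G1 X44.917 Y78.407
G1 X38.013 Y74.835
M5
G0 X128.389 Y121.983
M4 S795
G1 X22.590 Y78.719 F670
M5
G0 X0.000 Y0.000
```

Machine Y-up, SVG Y-down with viewBox height 154.387, so y_svg = 154.387 − y_machine; X carries over. Every run uses S795, so all elements get stroke `#ff0000` (cut).

Run 1: The run returns to its start, so emit a `<polygon>` with points (Y-flipped): 43.228,20.999 116.362,20.999 116.362,49.711 43.228,49.711.

Run 2: The run is open, so emit a `<polyline>` with points (Y-flipped): 142.299,48.493 76.236,136.354.

Run 3: The run returns to its start, so emit a `<polygon>` with points (Y-flipped): 10.364,58.193 66.055,58.193 66.055,125.556 10.364,125.556.

Run 4: The run returns to its start, so emit a `<polygon>` with points (Y-flipped): 38.013,79.552 30.916,76.382 28.969,68.856 33.639,62.642 41.409,62.419 46.429,68.355 44.917,75.980.

Run 5: The run is open, so emit a `<polyline>` with points (Y-flipped): 128.389,32.404 22.590,75.668.

<svg xmlns="http://www.w3.org/2000/svg" width="197.307mm" height="154.387mm" viewBox="0 0 197.307 154.387">
  <polygon points="43.228,20.999 116.362,20.999 116.362,49.711 43.228,49.711" fill="none" stroke="#ff0000"/>
  <polyline points="142.299,48.493 76.236,136.354" fill="none" stroke="#ff0000"/>
  <polygon points="10.364,58.193 66.055,58.193 66.055,125.556 10.364,125.556" fill="none" stroke="#ff0000"/>
  <polygon points="38.013,79.552 30.916,76.382 28.969,68.856 33.639,62.642 41.409,62.419 46.429,68.355 44.917,75.980" fill="none" stroke="#ff0000"/>
  <polyline points="128.389,32.404 22.590,75.668" fill="none" stroke="#ff0000"/>
</svg>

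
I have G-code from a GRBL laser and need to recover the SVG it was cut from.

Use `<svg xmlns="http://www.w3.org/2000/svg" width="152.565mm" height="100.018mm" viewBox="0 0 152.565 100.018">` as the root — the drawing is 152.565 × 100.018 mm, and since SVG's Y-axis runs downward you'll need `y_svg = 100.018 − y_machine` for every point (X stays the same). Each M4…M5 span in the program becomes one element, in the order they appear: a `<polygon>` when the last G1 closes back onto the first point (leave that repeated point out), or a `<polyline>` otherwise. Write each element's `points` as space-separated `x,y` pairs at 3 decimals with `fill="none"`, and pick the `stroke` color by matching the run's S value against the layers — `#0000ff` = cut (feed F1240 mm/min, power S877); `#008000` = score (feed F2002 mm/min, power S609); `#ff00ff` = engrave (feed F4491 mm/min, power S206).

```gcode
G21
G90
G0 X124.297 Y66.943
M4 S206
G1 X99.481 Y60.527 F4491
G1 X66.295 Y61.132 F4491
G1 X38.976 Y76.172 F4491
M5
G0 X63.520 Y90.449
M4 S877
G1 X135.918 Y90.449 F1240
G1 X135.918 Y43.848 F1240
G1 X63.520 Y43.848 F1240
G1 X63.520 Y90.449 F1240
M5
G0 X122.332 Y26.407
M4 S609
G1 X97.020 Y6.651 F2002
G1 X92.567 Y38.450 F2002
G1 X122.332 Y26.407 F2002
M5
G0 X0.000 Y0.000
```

<svg xmlns="http://www.w3.org/2000/svg" width="152.565mm" height="100.018mm" viewBox="0 0 152.565 100.018">
  <polyline points="124.297,33.075 99.481,39.491 66.295,38.886 38.976,23.846" fill="none" stroke="#ff00ff"/>
  <polygon points="63.520,9.569 135.918,9.569 135.918,56.170 63.520,56.170" fill="none" stroke="#0000ff"/>
  <polygon points="122.332,73.611 97.020,93.367 92.567,61.568" fill="none" stroke="#008000"/>
</svg>

y_svg = 100.018 − y_m.

[1] S206→`#ff00ff` (engrave); open run; points: 124.297,33.075 99.481,39.491 66.295,38.886 38.976,23.846

[2] S877→`#0000ff` (cut); closed run; points: 63.520,9.569 135.918,9.569 135.918,56.170 63.520,56.170

[3] S609→`#008000` (score); closed run; points: 122.332,73.611 97.020,93.367 92.567,61.568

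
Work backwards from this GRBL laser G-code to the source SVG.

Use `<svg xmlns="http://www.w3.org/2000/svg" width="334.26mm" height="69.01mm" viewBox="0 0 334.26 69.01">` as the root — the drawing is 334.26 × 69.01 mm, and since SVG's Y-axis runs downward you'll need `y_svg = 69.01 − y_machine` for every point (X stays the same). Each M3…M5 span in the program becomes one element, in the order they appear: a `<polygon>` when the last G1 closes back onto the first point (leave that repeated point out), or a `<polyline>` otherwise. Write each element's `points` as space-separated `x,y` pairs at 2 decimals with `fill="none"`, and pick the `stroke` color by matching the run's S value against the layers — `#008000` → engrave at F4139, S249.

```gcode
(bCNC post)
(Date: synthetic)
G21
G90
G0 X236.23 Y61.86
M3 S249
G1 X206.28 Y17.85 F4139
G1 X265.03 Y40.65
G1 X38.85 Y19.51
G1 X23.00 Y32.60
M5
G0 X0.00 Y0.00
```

Each laser-on run becomes one SVG element. Flip Y back into SVG space with y_svg = 69.01 − y_machine. Every run uses S249, so all elements get stroke `#008000` (engrave).

Run 1: The run is open, so emit a `<polyline>` with points (Y-flipped): 236.23,7.15 206.28,51.16 265.03,28.36 38.85,49.50 23.00,36.41.

<svg xmlns="http://www.w3.org/2000/svg" width="334.26mm" height="69.01mm" viewBox="0 0 334.26 69.01">
  <polyline points="236.23,7.15 206.28,51.16 265.03,28.36 38.85,49.50 23.00,36.41" fill="none" stroke="#008000"/>
</svg>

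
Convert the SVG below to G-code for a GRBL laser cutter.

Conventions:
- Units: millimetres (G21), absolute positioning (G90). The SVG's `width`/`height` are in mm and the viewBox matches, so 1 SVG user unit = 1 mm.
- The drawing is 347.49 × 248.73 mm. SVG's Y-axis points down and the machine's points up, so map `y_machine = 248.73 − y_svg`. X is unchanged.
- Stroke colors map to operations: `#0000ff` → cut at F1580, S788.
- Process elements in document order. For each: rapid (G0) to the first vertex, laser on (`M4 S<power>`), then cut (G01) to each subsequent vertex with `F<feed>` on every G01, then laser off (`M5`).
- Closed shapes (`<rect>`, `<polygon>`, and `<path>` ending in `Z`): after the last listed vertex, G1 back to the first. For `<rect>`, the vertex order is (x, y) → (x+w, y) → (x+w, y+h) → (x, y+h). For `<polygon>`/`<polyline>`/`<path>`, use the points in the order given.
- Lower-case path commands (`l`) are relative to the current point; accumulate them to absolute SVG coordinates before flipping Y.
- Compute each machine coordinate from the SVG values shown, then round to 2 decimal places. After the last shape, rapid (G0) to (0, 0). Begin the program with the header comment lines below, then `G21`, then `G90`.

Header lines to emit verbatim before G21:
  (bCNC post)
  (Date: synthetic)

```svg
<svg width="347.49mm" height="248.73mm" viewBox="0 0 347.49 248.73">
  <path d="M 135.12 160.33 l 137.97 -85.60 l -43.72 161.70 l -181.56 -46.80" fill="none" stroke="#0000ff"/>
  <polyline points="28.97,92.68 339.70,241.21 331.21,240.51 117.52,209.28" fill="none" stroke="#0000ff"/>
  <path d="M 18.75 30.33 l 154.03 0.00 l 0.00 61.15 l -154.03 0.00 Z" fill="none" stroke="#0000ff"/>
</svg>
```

viewBox `0 0 347.49 248.73` with mm width/height → 1 unit = 1 mm. Flip: y_m = 248.73 − y_svg.

**Shape 1** — `<path>` open polyline, stroke `#0000ff` → cut (S788, F1580). Machine vertices: (135.12,88.40) → (273.09,174.00) → (229.37,12.30) → (47.81,59.10). Open path.

**Shape 2** — `<polyline>` open polyline, stroke `#0000ff` → cut (S788, F1580). Machine vertices: (28.97,156.05) → (339.70,7.52) → (331.21,8.22) → (117.52,39.45). Open path.

**Shape 3** — `<path>` rectangle, stroke `#0000ff` → cut (S788, F1580). Machine vertices: (18.75,218.40) → (172.78,218.40) → (172.78,157.25) → (18.75,157.25) → (18.75,218.40). Closed: final G1 returns to the first vertex.

(bCNC post)
(Date: synthetic)
G21
G90
G0 X135.12 Y88.40
M4 S788
G01 X273.09 Y174.00 F1580
G01 X229.37 Y12.30 F1580
G01 X47.81 Y59.10 F1580
M5
G0 X28.97 Y156.05
M4 S788
G01 X339.70 Y7.52 F1580
G01 X331.21 Y8.22 F1580
G01 X117.52 Y39.45 F1580
M5
G0 X18.75 Y218.40
M4 S788
G01 X172.78 Y218.40 F1580
G01 X172.78 Y157.25 F1580
G01 X18.75 Y157.25 F1580
G01 X18.75 Y218.40 F1580
M5
G0 X0.00 Y0.00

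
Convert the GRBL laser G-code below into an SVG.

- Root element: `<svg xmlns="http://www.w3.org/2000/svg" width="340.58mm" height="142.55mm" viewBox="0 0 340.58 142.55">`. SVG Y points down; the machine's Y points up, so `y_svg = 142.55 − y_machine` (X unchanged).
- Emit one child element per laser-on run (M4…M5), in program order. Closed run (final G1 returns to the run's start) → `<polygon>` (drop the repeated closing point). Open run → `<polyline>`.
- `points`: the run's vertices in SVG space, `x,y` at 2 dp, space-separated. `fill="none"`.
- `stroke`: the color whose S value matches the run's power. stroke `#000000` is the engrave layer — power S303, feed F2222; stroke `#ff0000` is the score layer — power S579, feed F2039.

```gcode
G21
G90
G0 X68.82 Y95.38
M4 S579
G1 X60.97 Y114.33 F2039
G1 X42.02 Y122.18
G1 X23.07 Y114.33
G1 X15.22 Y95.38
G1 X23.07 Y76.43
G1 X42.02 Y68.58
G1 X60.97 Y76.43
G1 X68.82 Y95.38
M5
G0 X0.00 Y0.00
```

Machine Y-up, SVG Y-down with viewBox height 142.55, so y_svg = 142.55 − y_machine; X carries over. Every run uses S579, so all elements get stroke `#ff0000` (score).

Run 1: The run returns to its start, so emit a `<polygon>` with points (Y-flipped): 68.82,47.17 60.97,28.22 42.02,20.37 23.07,28.22 15.22,47.17 23.07,66.12 42.02,73.97 60.97,66.12.

<svg xmlns="http://www.w3.org/2000/svg" width="340.58mm" height="142.55mm" viewBox="0 0 340.58 142.55">
  <polygon points="68.82,47.17 60.97,28.22 42.02,20.37 23.07,28.22 15.22,47.17 23.07,66.12 42.02,73.97 60.97,66.12" fill="none" stroke="#ff0000"/>
</svg>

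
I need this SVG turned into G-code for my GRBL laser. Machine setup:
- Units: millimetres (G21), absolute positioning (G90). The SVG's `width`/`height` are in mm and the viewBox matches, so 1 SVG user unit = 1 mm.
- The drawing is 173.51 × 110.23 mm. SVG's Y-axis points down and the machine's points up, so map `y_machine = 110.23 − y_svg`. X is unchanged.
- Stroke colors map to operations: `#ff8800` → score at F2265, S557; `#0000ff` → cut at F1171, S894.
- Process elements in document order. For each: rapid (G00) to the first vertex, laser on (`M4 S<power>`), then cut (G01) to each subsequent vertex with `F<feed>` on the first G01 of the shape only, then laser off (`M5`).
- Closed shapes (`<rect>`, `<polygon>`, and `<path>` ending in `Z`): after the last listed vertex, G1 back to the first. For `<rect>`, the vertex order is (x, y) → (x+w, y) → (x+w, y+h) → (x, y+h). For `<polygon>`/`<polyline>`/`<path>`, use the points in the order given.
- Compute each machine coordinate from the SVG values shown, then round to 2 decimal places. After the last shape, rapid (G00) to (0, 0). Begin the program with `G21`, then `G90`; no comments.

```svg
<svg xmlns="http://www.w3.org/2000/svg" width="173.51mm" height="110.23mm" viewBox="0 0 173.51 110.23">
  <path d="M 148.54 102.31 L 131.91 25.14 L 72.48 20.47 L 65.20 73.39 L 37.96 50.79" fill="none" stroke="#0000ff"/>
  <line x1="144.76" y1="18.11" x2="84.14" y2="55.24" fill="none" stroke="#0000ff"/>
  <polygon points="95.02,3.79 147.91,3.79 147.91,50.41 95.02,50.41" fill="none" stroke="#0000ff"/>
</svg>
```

1 u = 1 mm; y_m = 110.23 − y.

[1] `<path>` open polyline, #0000ff→cut S894 F1171: (148.54,7.92) → (131.91,85.09) → (72.48,89.76) → (65.20,36.84) → (37.96,59.44)

[2] `<line>` line segment, #0000ff→cut S894 F1171: (144.76,92.12) → (84.14,54.99)

[3] `<polygon>` rectangle, #0000ff→cut S894 F1171: (95.02,106.44) → (147.91,106.44) → (147.91,59.82) → (95.02,59.82) → (95.02,106.44) (closed)

G21
G90
G00 X148.54 Y7.92
M4 S894
G01 X131.91 Y85.09 F1171
G01 X72.48 Y89.76
G01 X65.20 Y36.84
G01 X37.96 Y59.44
M5
G00 X144.76 Y92.12
M4 S894
G01 X84.14 Y54.99 F1171
M5
G00 X95.02 Y106.44
M4 S894
G01 X147.91 Y106.44 F1171
G01 X147.91 Y59.82
G01 X95.02 Y59.82
G01 X95.02 Y106.44
M5
G00 X0.00 Y0.00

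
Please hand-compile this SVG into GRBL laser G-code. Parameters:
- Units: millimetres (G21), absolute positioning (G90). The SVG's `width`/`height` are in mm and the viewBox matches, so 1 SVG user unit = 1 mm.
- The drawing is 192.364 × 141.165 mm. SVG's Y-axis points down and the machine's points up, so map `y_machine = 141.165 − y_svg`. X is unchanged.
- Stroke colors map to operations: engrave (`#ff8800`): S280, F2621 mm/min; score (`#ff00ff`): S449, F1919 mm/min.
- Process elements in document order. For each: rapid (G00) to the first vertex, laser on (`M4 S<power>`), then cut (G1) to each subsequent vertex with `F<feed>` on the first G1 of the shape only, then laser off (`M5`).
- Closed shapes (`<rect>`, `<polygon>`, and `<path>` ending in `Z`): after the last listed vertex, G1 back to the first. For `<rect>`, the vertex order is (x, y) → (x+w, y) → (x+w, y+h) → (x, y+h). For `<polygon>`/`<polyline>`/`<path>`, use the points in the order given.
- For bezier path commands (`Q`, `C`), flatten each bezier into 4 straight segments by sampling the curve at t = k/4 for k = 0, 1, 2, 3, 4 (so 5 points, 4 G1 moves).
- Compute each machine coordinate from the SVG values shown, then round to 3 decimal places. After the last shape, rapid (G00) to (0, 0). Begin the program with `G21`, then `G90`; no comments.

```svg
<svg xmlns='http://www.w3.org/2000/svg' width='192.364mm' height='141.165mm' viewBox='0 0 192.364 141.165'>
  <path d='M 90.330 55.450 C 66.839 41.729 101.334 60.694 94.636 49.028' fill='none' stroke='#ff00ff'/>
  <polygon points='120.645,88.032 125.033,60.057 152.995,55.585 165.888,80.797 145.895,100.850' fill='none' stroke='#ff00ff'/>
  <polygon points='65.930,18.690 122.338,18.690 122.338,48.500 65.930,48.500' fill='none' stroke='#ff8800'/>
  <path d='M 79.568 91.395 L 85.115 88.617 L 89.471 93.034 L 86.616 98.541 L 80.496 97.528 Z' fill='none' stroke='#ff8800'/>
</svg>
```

viewBox `0 0 192.364 141.165` with mm width/height → 1 unit = 1 mm. Flip: y_m = 141.165 − y_svg.

**Shape 1** — `<path>` cubic bezier, stroke `#ff00ff` → score (S449, F1919). Control points (SVG): P0=(90.330,55.450), P1=(66.839,41.729), P2=(101.334,60.694), P3=(94.636,49.028); sampled at t=k/4. Machine vertices: (90.330,85.715) → (82.034,90.866) → (86.186,89.697) → (93.485,88.141) → (94.636,92.137). Open path.

**Shape 2** — `<polygon>` regular polygon, stroke `#ff00ff` → score (S449, F1919). Machine vertices: (120.645,53.133) → (125.033,81.108) → (152.995,85.580) → (165.888,60.368) → (145.895,40.315) → (120.645,53.133). Closed: final G1 returns to the first vertex.

**Shape 3** — `<polygon>` rectangle, stroke `#ff8800` → engrave (S280, F2621). Machine vertices: (65.930,122.475) → (122.338,122.475) → (122.338,92.665) → (65.930,92.665) → (65.930,122.475). Closed: final G1 returns to the first vertex.

**Shape 4** — `<path>` regular polygon, stroke `#ff8800` → engrave (S280, F2621). Machine vertices: (79.568,49.770) → (85.115,52.548) → (89.471,48.131) → (86.616,42.624) → (80.496,43.637) → (79.568,49.770). Closed: final G1 returns to the first vertex.

G21
G90
G00 X90.330 Y85.715
M4 S449
G1 X82.034 Y90.866 F1919
G1 X86.186 Y89.697
G1 X93.485 Y88.141
G1 X94.636 Y92.137
M5
G00 X120.645 Y53.133
M4 S449
G1 X125.033 Y81.108 F1919
G1 X152.995 Y85.580
G1 X165.888 Y60.368
G1 X145.895 Y40.315
G1 X120.645 Y53.133
M5
G00 X65.930 Y122.475
M4 S280
G1 X122.338 Y122.475 F2621
G1 X122.338 Y92.665
G1 X65.930 Y92.665
G1 X65.930 Y122.475
M5
G00 X79.568 Y49.770
M4 S280
G1 X85.115 Y52.548 F2621
G1 X89.471 Y48.131
G1 X86.616 Y42.624
G1 X80.496 Y43.637
G1 X79.568 Y49.770
M5
G00 X0.000 Y0.000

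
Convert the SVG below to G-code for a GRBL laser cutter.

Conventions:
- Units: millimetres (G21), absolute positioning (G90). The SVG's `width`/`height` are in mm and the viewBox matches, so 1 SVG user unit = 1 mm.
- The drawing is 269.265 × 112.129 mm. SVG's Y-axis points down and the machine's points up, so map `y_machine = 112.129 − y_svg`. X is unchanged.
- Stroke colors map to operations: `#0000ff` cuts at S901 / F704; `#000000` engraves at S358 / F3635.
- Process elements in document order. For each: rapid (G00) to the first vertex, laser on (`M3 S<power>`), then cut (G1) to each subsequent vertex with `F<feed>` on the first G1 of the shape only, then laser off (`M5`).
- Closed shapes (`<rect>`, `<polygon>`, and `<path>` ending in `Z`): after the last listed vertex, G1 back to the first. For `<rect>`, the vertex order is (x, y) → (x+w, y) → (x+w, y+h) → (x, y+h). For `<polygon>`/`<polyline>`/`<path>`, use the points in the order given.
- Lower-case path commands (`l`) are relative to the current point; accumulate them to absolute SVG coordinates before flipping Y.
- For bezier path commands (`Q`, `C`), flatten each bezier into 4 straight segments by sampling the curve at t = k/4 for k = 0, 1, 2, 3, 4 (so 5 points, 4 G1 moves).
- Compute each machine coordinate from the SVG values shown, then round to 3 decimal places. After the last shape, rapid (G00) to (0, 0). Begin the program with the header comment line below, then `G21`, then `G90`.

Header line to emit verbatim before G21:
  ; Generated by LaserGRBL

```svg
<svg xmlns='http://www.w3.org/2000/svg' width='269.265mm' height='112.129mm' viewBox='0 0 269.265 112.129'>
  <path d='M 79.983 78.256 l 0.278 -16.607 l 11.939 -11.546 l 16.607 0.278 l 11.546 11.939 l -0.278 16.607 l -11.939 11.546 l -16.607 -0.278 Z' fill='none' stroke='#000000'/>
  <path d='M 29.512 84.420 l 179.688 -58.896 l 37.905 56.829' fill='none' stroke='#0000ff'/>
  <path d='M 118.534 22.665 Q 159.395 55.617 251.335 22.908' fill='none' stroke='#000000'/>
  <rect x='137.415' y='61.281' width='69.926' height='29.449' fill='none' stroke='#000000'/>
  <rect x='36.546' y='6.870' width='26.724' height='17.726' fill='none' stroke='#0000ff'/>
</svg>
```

Since the viewBox matches the mm dimensions, user units are millimetres directly. The only transform is the Y-flip y_m = 112.129 − y_svg.

Shape 1 is a regular polygon drawn with `<path>`. Its stroke #000000 means engrave at S358, F3635. After flipping Y the toolpath is (79.983,33.873) → (80.261,50.480) → (92.200,62.026) → (108.807,61.748) → (120.353,49.809) → (120.075,33.202) → (108.136,21.656) → (91.529,21.934) → (79.983,33.873), returning to the start.

Shape 2 is a open polyline drawn with `<path>`. Its stroke #0000ff means cut at S901, F704. After flipping Y the toolpath is (29.512,27.709) → (209.200,86.605) → (247.105,29.776).

Shape 3 is a quadratic bezier drawn with `<path>`. Its stroke #000000 means engrave at S358, F3635. After flipping Y the toolpath is (118.534,89.464) → (142.157,77.092) → (172.165,72.927) → (208.557,76.970) → (251.335,89.221).

Shape 4 is a rectangle drawn with `<rect>`. Its stroke #000000 means engrave at S358, F3635. After flipping Y the toolpath is (137.415,50.848) → (207.341,50.848) → (207.341,21.399) → (137.415,21.399) → (137.415,50.848), returning to the start.

Shape 5 is a rectangle drawn with `<rect>`. Its stroke #0000ff means cut at S901, F704. After flipping Y the toolpath is (36.546,105.259) → (63.270,105.259) → (63.270,87.533) → (36.546,87.533) → (36.546,105.259), returning to the start.

; Generated by LaserGRBL
G21
G90
G00 X79.983 Y33.873
M3 S358
G1 X80.261 Y50.480 F3635
G1 X92.200 Y62.026
G1 X108.807 Y61.748
G1 X120.353 Y49.809
G1 X120.075 Y33.202
G1 X108.136 Y21.656
G1 X91.529 Y21.934
G1 X79.983 Y33.873
M5
G00 X29.512 Y27.709
M3 S901
G1 X209.200 Y86.605 F704
G1 X247.105 Y29.776
M5
G00 X118.534 Y89.464
M3 S358
G1 X142.157 Y77.092 F3635
G1 X172.165 Y72.927
G1 X208.557 Y76.970
G1 X251.335 Y89.221
M5
G00 X137.415 Y50.848
M3 S358
G1 X207.341 Y50.848 F3635
G1 X207.341 Y21.399
G1 X137.415 Y21.399
G1 X137.415 Y50.848
M5
G00 X36.546 Y105.259
M3 S901
G1 X63.270 Y105.259 F704
G1 X63.270 Y87.533
G1 X36.546 Y87.533
G1 X36.546 Y105.259
M5
G00 X0.000 Y0.000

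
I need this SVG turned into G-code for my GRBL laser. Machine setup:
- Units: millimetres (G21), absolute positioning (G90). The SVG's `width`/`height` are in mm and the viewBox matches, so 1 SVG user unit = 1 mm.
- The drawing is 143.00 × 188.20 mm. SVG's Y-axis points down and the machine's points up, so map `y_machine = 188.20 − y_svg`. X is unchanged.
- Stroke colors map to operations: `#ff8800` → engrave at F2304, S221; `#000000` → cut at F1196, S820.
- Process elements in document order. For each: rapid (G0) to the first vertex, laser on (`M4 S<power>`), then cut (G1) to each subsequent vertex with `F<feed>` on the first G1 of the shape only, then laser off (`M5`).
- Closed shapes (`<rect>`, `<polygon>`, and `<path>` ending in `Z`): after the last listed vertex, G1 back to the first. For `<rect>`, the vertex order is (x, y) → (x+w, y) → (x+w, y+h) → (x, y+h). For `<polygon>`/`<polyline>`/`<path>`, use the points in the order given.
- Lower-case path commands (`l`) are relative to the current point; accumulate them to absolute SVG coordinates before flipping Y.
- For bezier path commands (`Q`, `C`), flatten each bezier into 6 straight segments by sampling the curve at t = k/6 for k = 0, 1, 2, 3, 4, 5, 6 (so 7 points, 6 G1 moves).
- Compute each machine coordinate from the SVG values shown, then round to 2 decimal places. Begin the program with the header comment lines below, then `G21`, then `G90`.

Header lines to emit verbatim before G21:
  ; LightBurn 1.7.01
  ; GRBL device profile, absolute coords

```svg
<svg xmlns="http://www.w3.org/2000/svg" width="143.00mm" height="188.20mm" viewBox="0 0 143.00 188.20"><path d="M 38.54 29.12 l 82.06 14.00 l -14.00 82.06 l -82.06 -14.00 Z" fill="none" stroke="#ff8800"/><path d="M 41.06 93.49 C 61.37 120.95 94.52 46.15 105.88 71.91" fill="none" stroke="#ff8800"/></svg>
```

; LightBurn 1.7.01
; GRBL device profile, absolute coords
G21
G90
G0 X38.54 Y159.08
M4 S221
G1 X120.60 Y145.08 F2304
G1 X106.60 Y63.02
G1 X24.54 Y77.02
G1 X38.54 Y159.08
M5
G0 X41.06 Y94.71
M4 S221
G1 X52.12 Y88.56 F2304
G1 X64.37 Y93.82
G1 X76.83 Y104.86
G1 X88.54 Y116.04
G1 X98.54 Y121.73
G1 X105.88 Y116.29
M5

Since the viewBox matches the mm dimensions, user units are millimetres directly. The only transform is the Y-flip y_m = 188.20 − y_svg.

Shape 1 is a regular polygon drawn with `<path>`. Its stroke #ff8800 means engrave at S221, F2304. After flipping Y the toolpath is (38.54,159.08) → (120.60,145.08) → (106.60,63.02) → (24.54,77.02) → (38.54,159.08), returning to the start.

Shape 2 is a cubic bezier drawn with `<path>`. Its stroke #ff8800 means engrave at S221, F2304. After flipping Y the toolpath is (41.06,94.71) → (52.12,88.56) → (64.37,93.82) → (76.83,104.86) → (88.54,116.04) → (98.54,121.73) → (105.88,116.29).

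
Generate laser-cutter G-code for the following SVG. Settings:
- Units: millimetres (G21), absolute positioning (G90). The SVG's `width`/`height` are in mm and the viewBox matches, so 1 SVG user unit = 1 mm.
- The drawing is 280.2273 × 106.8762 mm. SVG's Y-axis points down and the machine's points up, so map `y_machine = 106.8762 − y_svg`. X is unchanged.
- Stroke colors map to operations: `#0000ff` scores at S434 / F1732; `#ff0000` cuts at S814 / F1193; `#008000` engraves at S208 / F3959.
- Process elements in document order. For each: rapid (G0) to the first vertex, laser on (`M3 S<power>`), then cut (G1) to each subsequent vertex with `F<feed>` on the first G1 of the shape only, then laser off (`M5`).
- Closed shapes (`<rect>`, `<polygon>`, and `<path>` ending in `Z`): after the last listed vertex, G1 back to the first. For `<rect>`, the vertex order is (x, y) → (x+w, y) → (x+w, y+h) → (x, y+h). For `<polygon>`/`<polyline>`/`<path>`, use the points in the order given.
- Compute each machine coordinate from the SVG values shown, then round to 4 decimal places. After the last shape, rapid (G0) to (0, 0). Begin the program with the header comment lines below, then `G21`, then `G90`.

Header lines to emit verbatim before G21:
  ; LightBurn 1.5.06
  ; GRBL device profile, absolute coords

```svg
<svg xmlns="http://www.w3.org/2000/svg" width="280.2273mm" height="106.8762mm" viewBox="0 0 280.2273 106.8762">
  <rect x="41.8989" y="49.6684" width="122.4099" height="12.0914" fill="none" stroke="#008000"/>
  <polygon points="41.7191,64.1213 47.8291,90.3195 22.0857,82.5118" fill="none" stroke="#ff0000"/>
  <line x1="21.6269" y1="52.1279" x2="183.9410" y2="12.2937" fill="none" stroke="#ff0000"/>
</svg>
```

; LightBurn 1.5.06
; GRBL device profile, absolute coords
G21
G90
G0 X41.8989 Y57.2078
M3 S208
G1 X164.3088 Y57.2078 F3959
G1 X164.3088 Y45.1164
G1 X41.8989 Y45.1164
G1 X41.8989 Y57.2078
M5
G0 X41.7191 Y42.7549
M3 S814
G1 X47.8291 Y16.5567 F1193
G1 X22.0857 Y24.3644
G1 X41.7191 Y42.7549
M5
G0 X21.6269 Y54.7483
M3 S814
G1 X183.9410 Y94.5825 F1193
M5
G0 X0.0000 Y0.0000

viewBox `0 0 280.2273 106.8762` with mm width/height → 1 unit = 1 mm. Flip: y_m = 106.8762 − y_svg.

**Shape 1** — `<rect>` rectangle, stroke `#008000` → engrave (S208, F3959). Machine vertices: (41.8989,57.2078) → (164.3088,57.2078) → (164.3088,45.1164) → (41.8989,45.1164) → (41.8989,57.2078). Closed: final G1 returns to the first vertex.

**Shape 2** — `<polygon>` regular polygon, stroke `#ff0000` → cut (S814, F1193). Machine vertices: (41.7191,42.7549) → (47.8291,16.5567) → (22.0857,24.3644) → (41.7191,42.7549). Closed: final G1 returns to the first vertex.

**Shape 3** — `<line>` line segment, stroke `#ff0000` → cut (S814, F1193). Machine vertices: (21.6269,54.7483) → (183.9410,94.5825). Open path.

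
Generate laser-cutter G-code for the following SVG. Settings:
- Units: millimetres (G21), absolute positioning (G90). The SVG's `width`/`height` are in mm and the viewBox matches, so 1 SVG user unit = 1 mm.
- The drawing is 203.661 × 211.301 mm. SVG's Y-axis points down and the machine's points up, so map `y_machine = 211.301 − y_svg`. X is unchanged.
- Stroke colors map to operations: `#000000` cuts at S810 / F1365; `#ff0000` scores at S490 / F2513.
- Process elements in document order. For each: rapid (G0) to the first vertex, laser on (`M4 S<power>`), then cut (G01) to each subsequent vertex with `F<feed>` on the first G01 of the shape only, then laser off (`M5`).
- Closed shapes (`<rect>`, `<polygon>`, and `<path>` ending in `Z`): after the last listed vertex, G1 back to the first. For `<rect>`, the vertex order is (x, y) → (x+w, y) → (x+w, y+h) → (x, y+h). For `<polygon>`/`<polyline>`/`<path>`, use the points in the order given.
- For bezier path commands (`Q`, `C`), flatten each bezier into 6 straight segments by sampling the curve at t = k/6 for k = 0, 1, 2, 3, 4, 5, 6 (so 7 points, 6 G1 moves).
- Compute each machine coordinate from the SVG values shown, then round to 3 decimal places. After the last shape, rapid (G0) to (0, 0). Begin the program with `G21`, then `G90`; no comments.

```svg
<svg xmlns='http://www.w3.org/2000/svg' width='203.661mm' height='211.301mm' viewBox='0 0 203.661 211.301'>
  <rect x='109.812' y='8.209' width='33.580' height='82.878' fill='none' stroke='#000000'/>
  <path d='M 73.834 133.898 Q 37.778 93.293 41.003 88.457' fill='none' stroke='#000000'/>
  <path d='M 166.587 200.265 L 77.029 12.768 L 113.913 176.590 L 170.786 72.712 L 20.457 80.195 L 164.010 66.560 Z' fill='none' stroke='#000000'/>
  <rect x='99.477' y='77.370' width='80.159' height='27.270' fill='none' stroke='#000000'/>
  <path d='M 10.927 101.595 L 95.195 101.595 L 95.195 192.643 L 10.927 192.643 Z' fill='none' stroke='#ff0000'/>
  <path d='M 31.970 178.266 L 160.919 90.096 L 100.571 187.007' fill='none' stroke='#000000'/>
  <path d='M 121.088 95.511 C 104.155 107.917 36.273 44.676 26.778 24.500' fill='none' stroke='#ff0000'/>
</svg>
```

Since the viewBox matches the mm dimensions, user units are millimetres directly. The only transform is the Y-flip y_m = 211.301 − y_svg.

Shape 1 is a rectangle drawn with `<rect>`. Its stroke #000000 means cut at S810, F1365. After flipping Y the toolpath is (109.812,203.092) → (143.392,203.092) → (143.392,120.214) → (109.812,120.214) → (109.812,203.092), returning to the start.

Shape 2 is a quadratic bezier drawn with `<path>`. Its stroke #000000 means cut at S810, F1365. After flipping Y the toolpath is (73.834,77.403) → (62.906,89.944) → (54.161,100.499) → (47.598,109.066) → (43.218,115.646) → (41.019,120.238) → (41.003,122.844).

Shape 3 is a closed polygon drawn with `<path>`. Its stroke #000000 means cut at S810, F1365. After flipping Y the toolpath is (166.587,11.036) → (77.029,198.533) → (113.913,34.711) → (170.786,138.589) → (20.457,131.106) → (164.010,144.741) → (166.587,11.036), returning to the start.

Shape 4 is a rectangle drawn with `<rect>`. Its stroke #000000 means cut at S810, F1365. After flipping Y the toolpath is (99.477,133.931) → (179.636,133.931) → (179.636,106.661) → (99.477,106.661) → (99.477,133.931), returning to the start.

Shape 5 is a rectangle drawn with `<path>`. Its stroke #ff0000 means score at S490, F2513. After flipping Y the toolpath is (10.927,109.706) → (95.195,109.706) → (95.195,18.658) → (10.927,18.658) → (10.927,109.706), returning to the start.

Shape 6 is a open polyline drawn with `<path>`. Its stroke #000000 means cut at S810, F1365. After flipping Y the toolpath is (31.970,33.035) → (160.919,121.205) → (100.571,24.294).

Shape 7 is a cubic bezier drawn with `<path>`. Its stroke #ff0000 means score at S490, F2513. After flipping Y the toolpath is (121.088,115.790) → (108.882,115.341) → (91.221,124.203) → (71.144,139.077) → (51.686,156.667) → (35.885,173.674) → (26.778,186.801).

G21
G90
G0 X109.812 Y203.092
M4 S810
G01 X143.392 Y203.092 F1365
G01 X143.392 Y120.214
G01 X109.812 Y120.214
G01 X109.812 Y203.092
M5
G0 X73.834 Y77.403
M4 S810
G01 X62.906 Y89.944 F1365
G01 X54.161 Y100.499
G01 X47.598 Y109.066
G01 X43.218 Y115.646
G01 X41.019 Y120.238
G01 X41.003 Y122.844
M5
G0 X166.587 Y11.036
M4 S810
G01 X77.029 Y198.533 F1365
G01 X113.913 Y34.711
G01 X170.786 Y138.589
G01 X20.457 Y131.106
G01 X164.010 Y144.741
G01 X166.587 Y11.036
M5
G0 X99.477 Y133.931
M4 S810
G01 X179.636 Y133.931 F1365
G01 X179.636 Y106.661
G01 X99.477 Y106.661
G01 X99.477 Y133.931
M5
G0 X10.927 Y109.706
M4 S490
G01 X95.195 Y109.706 F2513
G01 X95.195 Y18.658
G01 X10.927 Y18.658
G01 X10.927 Y109.706
M5
G0 X31.970 Y33.035
M4 S810
G01 X160.919 Y121.205 F1365
G01 X100.571 Y24.294
M5
G0 X121.088 Y115.790
M4 S490
G01 X108.882 Y115.341 F2513
G01 X91.221 Y124.203
G01 X71.144 Y139.077
G01 X51.686 Y156.667
G01 X35.885 Y173.674
G01 X26.778 Y186.801
M5
G0 X0.000 Y0.000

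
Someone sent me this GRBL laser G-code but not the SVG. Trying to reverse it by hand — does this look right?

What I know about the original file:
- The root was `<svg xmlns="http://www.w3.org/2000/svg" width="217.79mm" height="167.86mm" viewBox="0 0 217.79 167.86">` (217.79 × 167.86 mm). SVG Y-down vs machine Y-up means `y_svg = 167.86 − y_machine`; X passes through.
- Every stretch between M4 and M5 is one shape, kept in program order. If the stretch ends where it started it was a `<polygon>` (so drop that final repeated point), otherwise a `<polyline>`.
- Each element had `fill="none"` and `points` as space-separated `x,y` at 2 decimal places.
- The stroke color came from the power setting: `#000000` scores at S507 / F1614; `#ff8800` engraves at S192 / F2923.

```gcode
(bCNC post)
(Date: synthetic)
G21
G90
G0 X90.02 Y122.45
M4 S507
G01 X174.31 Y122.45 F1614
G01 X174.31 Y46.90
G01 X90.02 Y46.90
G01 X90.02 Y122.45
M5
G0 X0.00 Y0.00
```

<svg xmlns="http://www.w3.org/2000/svg" width="217.79mm" height="167.86mm" viewBox="0 0 217.79 167.86">
  <polygon points="90.02,45.41 174.31,45.41 174.31,120.96 90.02,120.96" fill="none" stroke="#000000"/>
</svg>

Machine Y-up, SVG Y-down with viewBox height 167.86, so y_svg = 167.86 − y_machine; X carries over. Every run uses S507, so all elements get stroke `#000000` (score).

Run 1: The run returns to its start, so emit a `<polygon>` with points (Y-flipped): 90.02,45.41 174.31,45.41 174.31,120.96 90.02,120.96.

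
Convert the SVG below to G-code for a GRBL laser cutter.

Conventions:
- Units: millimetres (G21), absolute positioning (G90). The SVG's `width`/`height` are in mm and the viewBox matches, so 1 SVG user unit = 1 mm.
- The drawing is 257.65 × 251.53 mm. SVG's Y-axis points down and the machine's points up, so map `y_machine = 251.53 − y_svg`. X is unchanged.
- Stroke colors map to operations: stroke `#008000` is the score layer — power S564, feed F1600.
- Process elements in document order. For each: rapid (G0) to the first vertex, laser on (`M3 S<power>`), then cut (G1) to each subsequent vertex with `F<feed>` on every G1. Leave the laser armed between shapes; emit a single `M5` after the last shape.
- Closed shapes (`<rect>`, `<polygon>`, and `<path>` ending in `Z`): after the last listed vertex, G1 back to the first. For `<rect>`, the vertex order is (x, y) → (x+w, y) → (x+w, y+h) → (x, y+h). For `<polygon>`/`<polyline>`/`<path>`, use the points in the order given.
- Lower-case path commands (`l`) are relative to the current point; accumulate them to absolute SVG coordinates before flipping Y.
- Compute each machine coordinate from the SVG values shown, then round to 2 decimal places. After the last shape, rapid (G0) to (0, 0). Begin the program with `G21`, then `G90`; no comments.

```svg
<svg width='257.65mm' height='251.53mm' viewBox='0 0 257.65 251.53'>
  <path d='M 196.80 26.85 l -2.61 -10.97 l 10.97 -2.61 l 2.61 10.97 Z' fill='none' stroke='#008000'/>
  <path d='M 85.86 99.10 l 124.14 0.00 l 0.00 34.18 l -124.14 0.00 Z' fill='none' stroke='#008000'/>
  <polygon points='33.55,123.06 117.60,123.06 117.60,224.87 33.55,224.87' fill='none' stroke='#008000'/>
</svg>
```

G21
G90
G0 X196.80 Y224.68
M3 S564
G1 X194.19 Y235.65 F1600
G1 X205.16 Y238.26 F1600
G1 X207.77 Y227.29 F1600
G1 X196.80 Y224.68 F1600
G0 X85.86 Y152.43
M3 S564
G1 X210.00 Y152.43 F1600
G1 X210.00 Y118.25 F1600
G1 X85.86 Y118.25 F1600
G1 X85.86 Y152.43 F1600
G0 X33.55 Y128.47
M3 S564
G1 X117.60 Y128.47 F1600
G1 X117.60 Y26.66 F1600
G1 X33.55 Y26.66 F1600
G1 X33.55 Y128.47 F1600
M5
G0 X0.00 Y0.00

1 u = 1 mm; y_m = 251.53 − y.

[1] `<path>` regular polygon, #008000→score S564 F1600: (196.80,224.68) → (194.19,235.65) → (205.16,238.26) → (207.77,227.29) → (196.80,224.68) (closed)

[2] `<path>` rectangle, #008000→score S564 F1600: (85.86,152.43) → (210.00,152.43) → (210.00,118.25) → (85.86,118.25) → (85.86,152.43) (closed)

[3] `<polygon>` rectangle, #008000→score S564 F1600: (33.55,128.47) → (117.60,128.47) → (117.60,26.66) → (33.55,26.66) → (33.55,128.47) (closed)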